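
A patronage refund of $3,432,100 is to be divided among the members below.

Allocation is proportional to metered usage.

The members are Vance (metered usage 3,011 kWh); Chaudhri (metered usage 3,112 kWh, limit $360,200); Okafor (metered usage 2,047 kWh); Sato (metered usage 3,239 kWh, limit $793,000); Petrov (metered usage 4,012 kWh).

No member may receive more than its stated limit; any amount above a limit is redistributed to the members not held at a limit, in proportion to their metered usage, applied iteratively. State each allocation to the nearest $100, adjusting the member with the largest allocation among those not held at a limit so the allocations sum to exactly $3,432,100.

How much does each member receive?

Metered usage total: 15,421.
Proportional shares (ignoring caps): Vance 670,128.60; Chaudhri 692,607.17; Okafor 455,580.62; Sato 720,872.31; Petrov 892,911.30.
Capped: Chaudhri ($360,200); remaining pool $3,071,900 reallocated over remaining metered usage 12,309.
Capped: Sato ($793,000); remaining pool $2,278,900 reallocated over remaining metered usage 9,070.
Redistributed shares: Vance 756,534.50 → $756,500; Okafor 514,322.86 → $514,300; Petrov 1,008,042.65 → $1,008,000.
Rounding difference +$100 applied to Petrov → $1,008,100.

Vance: $756,500 | Chaudhri: $360,200 | Okafor: $514,300 | Sato: $793,000 | Petrov: $1,008,100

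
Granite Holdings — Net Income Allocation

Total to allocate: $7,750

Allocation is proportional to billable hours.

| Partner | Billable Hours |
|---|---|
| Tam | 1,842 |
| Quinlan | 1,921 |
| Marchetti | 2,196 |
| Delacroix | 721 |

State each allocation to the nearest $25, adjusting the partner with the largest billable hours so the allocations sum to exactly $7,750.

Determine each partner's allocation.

Billable hours total: 6,680.
Pro-rata amounts: Tam 1,842/6,680 × $7,750 = 2,137.05; Quinlan 1,921/6,680 × $7,750 = 2,228.71; Marchetti 2,196/6,680 × $7,750 = 2,547.75; Delacroix 721/6,680 × $7,750 = 836.49.
Rounded to nearest $25: Tam $2,125; Quinlan $2,225; Marchetti $2,550; Delacroix $825. Sum = $7,725.
Difference $7,750 − $7,725 = +$25 applied to largest billable hours (Marchetti): Marchetti becomes $2,575.

Tam: $2,125 · Quinlan: $2,225 · Marchetti: $2,575 · Delacroix: $825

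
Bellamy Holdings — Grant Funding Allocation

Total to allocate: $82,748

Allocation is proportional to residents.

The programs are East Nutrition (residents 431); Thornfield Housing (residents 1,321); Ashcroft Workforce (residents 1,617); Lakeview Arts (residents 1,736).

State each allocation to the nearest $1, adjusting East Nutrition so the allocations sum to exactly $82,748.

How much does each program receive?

East Nutrition: $6,987; Thornfield Housing: $21,412; Ashcroft Workforce: $26,210; Lakeview Arts: $28,139

Residents total: 5,105.
Pro-rata amounts: East Nutrition 431/5,105 × $82,748 = 6,986.17; Thornfield Housing 1,321/5,105 × $82,748 = 21,412.36; Ashcroft Workforce 1,617/5,105 × $82,748 = 26,210.29; Lakeview Arts 1,736/5,105 × $82,748 = 28,139.18.
At nearest $1: East Nutrition $6,986; Thornfield Housing $21,412; Ashcroft Workforce $26,210; Lakeview Arts $28,139. Sum = $82,747.
Difference $82,748 − $82,747 = +$1 applied to East Nutrition: East Nutrition becomes $6,987.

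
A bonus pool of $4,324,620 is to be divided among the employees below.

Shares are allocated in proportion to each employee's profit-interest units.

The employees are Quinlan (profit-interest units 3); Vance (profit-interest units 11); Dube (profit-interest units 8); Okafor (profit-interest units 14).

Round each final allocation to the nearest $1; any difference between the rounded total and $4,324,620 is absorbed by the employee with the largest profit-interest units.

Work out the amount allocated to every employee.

Quinlan: $360,385 | Vance: $1,321,412 | Dube: $961,027 | Okafor: $1,681,796

Total profit-interest units = 36.
Raw shares: Quinlan 3/36 × $4,324,620 = 360,385.00; Vance 11/36 × $4,324,620 = 1,321,411.67; Dube 8/36 × $4,324,620 = 961,026.67; Okafor 14/36 × $4,324,620 = 1,681,796.67.
At nearest $1: Quinlan $360,385; Vance $1,321,412; Dube $961,027; Okafor $1,681,797. Sum = $4,324,621.
Difference $4,324,620 − $4,324,621 = −$1 applied to largest profit-interest units (Okafor): Okafor becomes $1,681,796.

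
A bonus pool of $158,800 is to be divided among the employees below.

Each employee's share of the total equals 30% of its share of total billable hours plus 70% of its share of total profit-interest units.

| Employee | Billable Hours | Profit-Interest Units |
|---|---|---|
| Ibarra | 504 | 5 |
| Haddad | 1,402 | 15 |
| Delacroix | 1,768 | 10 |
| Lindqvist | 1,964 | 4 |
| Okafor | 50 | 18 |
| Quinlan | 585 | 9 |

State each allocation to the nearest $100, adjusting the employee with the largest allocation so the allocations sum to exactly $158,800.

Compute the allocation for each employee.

Ibarra: $12,900 · Haddad: $38,100 · Delacroix: $31,600 · Lindqvist: $22,200 · Okafor: $33,200 · Quinlan: $20,800

Billable hours total 6,273; profit-interest units total 61.
Composite weights (30% billable hours + 70% profit-interest units): Ibarra 0.0815; Haddad 0.2392; Delacroix 0.1993; Lindqvist 0.1398; Okafor 0.2089; Quinlan 0.1313.
Unrounded shares: Ibarra 12,939.08; Haddad 37,981.85; Delacroix 31,649.94; Lindqvist 22,204.68; Okafor 33,181.03; Quinlan 20,843.41.
Rounded to nearest $100: Ibarra $12,900; Haddad $38,000; Delacroix $31,600; Lindqvist $22,200; Okafor $33,200; Quinlan $20,800. Sum = $158,700.
Difference $158,800 − $158,700 = +$100 applied to largest allocation (Haddad): Haddad becomes $38,100.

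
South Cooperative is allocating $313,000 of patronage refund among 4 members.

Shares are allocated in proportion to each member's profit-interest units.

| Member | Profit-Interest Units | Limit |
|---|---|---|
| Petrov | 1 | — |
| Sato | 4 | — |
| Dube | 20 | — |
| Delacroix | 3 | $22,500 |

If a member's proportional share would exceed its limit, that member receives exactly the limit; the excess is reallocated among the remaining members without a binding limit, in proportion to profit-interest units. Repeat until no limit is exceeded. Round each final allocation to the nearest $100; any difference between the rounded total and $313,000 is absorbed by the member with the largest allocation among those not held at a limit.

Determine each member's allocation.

Combined profit-interest units = 28.
Pro-rata shares before constraints: Petrov 11,178.57; Sato 44,714.29; Dube 223,571.43; Delacroix 33,535.71.
Cap binds for Delacroix ($22,500); balance $290,500 reallocated over remaining profit-interest units 25.
Remaining shares: Petrov 11,620.00 → $11,600; Sato 46,480.00 → $46,500; Dube 232,400.00 → $232,400.

Petrov: $11,600 · Sato: $46,500 · Dube: $232,400 · Delacroix: $22,500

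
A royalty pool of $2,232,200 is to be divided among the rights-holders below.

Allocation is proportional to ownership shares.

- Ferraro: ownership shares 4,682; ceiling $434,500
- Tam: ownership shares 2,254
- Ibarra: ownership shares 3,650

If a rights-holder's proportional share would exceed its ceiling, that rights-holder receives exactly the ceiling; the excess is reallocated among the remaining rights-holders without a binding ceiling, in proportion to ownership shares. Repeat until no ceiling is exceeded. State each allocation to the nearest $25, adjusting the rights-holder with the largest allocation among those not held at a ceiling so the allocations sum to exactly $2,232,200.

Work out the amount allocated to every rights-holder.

Ferraro: $434,500; Tam: $686,325; Ibarra: $1,111,375

Sum of ownership shares: 10,586.
Unconstrained shares: Ferraro 987,262.46; Tam 475,286.11; Ibarra 769,651.43.
Cap binds for Ferraro ($434,500); balance $1,797,700 reallocated over remaining ownership shares 5,904.
Shares after redistribution: Tam 686,317.04 → $686,325; Ibarra 1,111,382.96 → $1,111,375.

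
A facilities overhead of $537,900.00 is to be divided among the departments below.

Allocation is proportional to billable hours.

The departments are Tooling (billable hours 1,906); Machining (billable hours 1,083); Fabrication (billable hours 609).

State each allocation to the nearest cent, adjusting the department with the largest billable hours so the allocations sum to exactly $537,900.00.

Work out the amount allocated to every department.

Total billable hours = 1,906 + 1,083 + 609 = 3,598.
Proportional shares: Tooling 284,946.4703; Machining 161,908.1990; Fabrication 91,045.3307.
Rounded to nearest cent: Tooling $284,946.47; Machining $161,908.20; Fabrication $91,045.33. Sum = $537,900.00.
No rounding difference to absorb.

Tooling: $284,946.47; Machining: $161,908.20; Fabrication: $91,045.33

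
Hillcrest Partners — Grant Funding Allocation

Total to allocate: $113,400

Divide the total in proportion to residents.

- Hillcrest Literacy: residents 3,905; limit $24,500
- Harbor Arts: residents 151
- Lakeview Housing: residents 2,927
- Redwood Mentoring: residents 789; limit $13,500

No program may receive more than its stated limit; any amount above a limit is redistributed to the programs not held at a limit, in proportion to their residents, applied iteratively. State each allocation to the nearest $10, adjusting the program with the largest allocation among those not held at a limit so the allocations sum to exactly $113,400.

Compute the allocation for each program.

Sum of residents: 7,772.
Proportional shares (ignoring caps): Hillcrest Literacy 56,977.23; Harbor Arts 2,203.22; Lakeview Housing 42,707.39; Redwood Mentoring 11,512.17.
Capped: Hillcrest Literacy ($24,500); balance $88,900 reallocated over remaining residents 3,867.
Capped: Redwood Mentoring ($13,500); balance $75,400 reallocated over remaining residents 3,078.
Shares after redistribution: Harbor Arts 3,698.96 → $3,700; Lakeview Housing 71,701.04 → $71,700.

Hillcrest Literacy: $24,500 | Harbor Arts: $3,700 | Lakeview Housing: $71,700 | Redwood Mentoring: $13,500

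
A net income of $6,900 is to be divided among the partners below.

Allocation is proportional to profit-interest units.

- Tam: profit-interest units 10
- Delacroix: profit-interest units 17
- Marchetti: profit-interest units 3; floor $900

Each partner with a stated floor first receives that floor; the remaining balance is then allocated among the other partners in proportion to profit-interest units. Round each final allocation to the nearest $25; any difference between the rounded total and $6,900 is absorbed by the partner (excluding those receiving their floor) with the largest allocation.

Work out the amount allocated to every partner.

Minimums first: Marchetti $900. Remaining pool $6,000.
Remaining pool split over remaining profit-interest units 27: Tam 2,222.22 → $2,225; Delacroix 3,777.78 → $3,775.

Tam: $2,225; Delacroix: $3,775; Marchetti: $900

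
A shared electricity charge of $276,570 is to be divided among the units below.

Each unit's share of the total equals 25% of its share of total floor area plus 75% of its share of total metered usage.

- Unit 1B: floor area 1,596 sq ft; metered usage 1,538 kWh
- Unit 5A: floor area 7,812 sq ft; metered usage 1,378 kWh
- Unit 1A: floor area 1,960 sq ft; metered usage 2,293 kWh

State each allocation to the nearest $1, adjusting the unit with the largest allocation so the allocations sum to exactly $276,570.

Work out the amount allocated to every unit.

Floor area total 11,368; metered usage total 5,209.
Blended shares (25% floor area + 75% metered usage): Unit 1B 0.2565; Unit 5A 0.3702; Unit 1A 0.3733.
Unrounded shares: Unit 1B 70,951.87; Unit 5A 102,387.495; Unit 1A 103,230.63.
At nearest $1: Unit 1B $70,952; Unit 5A $102,387; Unit 1A $103,231. Sum = $276,570.
Sum already equals the total — no adjustment.

Unit 1B: $70,952; Unit 5A: $102,387; Unit 1A: $103,231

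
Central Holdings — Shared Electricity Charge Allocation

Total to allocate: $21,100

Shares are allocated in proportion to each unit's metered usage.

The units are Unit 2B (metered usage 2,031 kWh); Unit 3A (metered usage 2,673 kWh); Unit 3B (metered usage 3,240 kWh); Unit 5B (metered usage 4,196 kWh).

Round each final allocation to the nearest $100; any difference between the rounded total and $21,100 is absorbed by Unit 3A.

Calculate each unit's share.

Unit 2B: $3,500 · Unit 3A: $4,700 · Unit 3B: $5,600 · Unit 5B: $7,300

Total metered usage = 12,140.
Proportional shares: Unit 2B 2,031/12,140 × $21,100 = 3,529.99; Unit 3A 2,673/12,140 × $21,100 = 4,645.82; Unit 3B 3,240/12,140 × $21,100 = 5,631.30; Unit 5B 4,196/12,140 × $21,100 = 7,292.88.
Rounded to nearest $100: Unit 2B $3,500; Unit 3A $4,600; Unit 3B $5,600; Unit 5B $7,300. Sum = $21,000.
Difference $21,100 − $21,000 = +$100 applied to Unit 3A: Unit 3A becomes $4,700.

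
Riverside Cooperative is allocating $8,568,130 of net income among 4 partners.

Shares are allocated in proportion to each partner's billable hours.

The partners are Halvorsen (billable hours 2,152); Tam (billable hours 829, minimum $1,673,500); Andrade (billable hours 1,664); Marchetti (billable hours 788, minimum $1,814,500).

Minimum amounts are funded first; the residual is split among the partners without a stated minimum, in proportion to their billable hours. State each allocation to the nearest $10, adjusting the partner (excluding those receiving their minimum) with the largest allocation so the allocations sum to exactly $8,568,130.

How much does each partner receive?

Minimums first: Tam $1,673,500; Marchetti $1,814,500. Residual $5,080,130.
Residual split over remaining billable hours 3,816: Halvorsen 2,864,895.12 → $2,864,900; Andrade 2,215,234.88 → $2,215,230.

Halvorsen: $2,864,900; Tam: $1,673,500; Andrade: $2,215,230; Marchetti: $1,814,500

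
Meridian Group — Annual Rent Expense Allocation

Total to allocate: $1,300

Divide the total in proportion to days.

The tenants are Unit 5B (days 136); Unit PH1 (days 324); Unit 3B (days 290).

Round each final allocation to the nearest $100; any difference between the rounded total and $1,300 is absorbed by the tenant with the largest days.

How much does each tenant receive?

Unit 5B: $200 · Unit PH1: $600 · Unit 3B: $500

Days total: 136 + 324 + 290 = 750.
Unrounded shares: Unit 5B 235.73; Unit PH1 561.60; Unit 3B 502.67.
At nearest $100: Unit 5B $200; Unit PH1 $600; Unit 3B $500. Sum = $1,300.
Sum already equals the total — no adjustment.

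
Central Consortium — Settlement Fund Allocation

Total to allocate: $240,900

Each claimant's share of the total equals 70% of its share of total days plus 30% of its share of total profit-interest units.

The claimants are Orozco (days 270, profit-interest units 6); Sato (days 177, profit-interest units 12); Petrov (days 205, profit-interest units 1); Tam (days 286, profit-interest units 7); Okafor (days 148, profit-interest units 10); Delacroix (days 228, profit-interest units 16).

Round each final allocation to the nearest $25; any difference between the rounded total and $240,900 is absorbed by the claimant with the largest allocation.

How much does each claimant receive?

Orozco: $43,000 · Sato: $39,400 · Petrov: $27,700 · Tam: $46,425 · Okafor: $32,900 · Delacroix: $51,475

Totals — days 1,314, profit-interest units 52.
Blended shares (70% days + 30% profit-interest units): Orozco 0.1785; Sato 0.1635; Petrov 0.1150; Tam 0.1927; Okafor 0.1365; Delacroix 0.2138.
Raw shares: Orozco 42,988.85; Sato 39,392.69; Petrov 27,698.14; Tam 46,431.99; Okafor 32,891.41; Delacroix 51,496.92.
After rounding ($25): Orozco $43,000; Sato $39,400; Petrov $27,700; Tam $46,425; Okafor $32,900; Delacroix $51,500. Sum = $240,925.
Difference $240,900 − $240,925 = −$25 applied to largest allocation (Delacroix): Delacroix becomes $51,475.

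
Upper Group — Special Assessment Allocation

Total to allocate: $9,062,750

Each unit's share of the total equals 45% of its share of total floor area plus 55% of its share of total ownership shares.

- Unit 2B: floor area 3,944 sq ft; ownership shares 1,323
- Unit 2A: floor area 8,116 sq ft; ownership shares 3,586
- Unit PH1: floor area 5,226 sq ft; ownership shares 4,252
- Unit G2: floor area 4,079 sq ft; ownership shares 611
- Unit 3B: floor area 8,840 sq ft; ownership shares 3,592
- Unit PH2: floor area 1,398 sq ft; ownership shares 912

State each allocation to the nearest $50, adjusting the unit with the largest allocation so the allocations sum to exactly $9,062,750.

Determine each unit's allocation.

Unit 2B: $970,900 · Unit 2A: $2,299,400 · Unit PH1: $2,159,000 · Unit G2: $739,700 · Unit 3B: $2,394,900 · Unit PH2: $498,850

Floor area total 31,603; ownership shares total 14,276.
Blended shares (45% floor area + 55% ownership shares): Unit 2B 0.1071; Unit 2A 0.2537; Unit PH1 0.2382; Unit G2 0.0816; Unit 3B 0.2643; Unit PH2 0.0550.
Proportional shares: Unit 2B 970,886.83; Unit 2A 2,299,400.24; Unit PH1 2,158,993.69; Unit G2 739,710.88; Unit 3B 2,394,924.39; Unit PH2 498,833.97.
At nearest $50: Unit 2B $970,900; Unit 2A $2,299,400; Unit PH1 $2,159,000; Unit G2 $739,700; Unit 3B $2,394,900; Unit PH2 $498,850. Sum = $9,062,750.
Rounded total matches; no reconciliation needed.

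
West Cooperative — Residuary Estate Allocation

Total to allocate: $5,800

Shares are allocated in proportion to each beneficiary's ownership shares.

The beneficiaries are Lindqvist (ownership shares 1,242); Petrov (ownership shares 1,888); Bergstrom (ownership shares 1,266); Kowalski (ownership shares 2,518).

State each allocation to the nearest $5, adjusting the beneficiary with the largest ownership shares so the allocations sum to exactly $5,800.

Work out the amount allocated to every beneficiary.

Total ownership shares = 1,242 + 1,888 + 1,266 + 2,518 = 6,914.
Pro-rata amounts: Lindqvist 1,041.89; Petrov 1,583.80; Bergstrom 1,062.02; Kowalski 2,112.29.
Rounded to nearest $5: Lindqvist $1,040; Petrov $1,585; Bergstrom $1,060; Kowalski $2,110. Sum = $5,795.
Difference $5,800 − $5,795 = +$5 applied to largest ownership shares (Kowalski): Kowalski becomes $2,115.

Lindqvist: $1,040; Petrov: $1,585; Bergstrom: $1,060; Kowalski: $2,115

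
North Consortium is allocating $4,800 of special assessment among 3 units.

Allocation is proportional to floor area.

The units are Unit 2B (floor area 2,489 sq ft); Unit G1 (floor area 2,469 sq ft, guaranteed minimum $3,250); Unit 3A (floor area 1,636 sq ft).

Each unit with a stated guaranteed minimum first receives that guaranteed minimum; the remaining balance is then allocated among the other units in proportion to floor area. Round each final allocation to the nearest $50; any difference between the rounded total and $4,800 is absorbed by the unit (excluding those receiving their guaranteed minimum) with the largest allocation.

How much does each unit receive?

Minimums first: Unit G1 $3,250. Remaining pool $1,550.
Remaining pool split over remaining floor area 4,125: Unit 2B 935.26 → $950; Unit 3A 614.74 → $600.

Unit 2B: $950 · Unit G1: $3,250 · Unit 3A: $600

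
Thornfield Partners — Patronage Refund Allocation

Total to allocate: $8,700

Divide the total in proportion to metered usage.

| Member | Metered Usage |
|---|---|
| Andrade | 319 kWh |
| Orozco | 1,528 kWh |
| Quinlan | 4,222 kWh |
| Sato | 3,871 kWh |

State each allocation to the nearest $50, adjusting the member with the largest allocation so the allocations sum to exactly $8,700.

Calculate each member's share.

Andrade: $300 | Orozco: $1,350 | Quinlan: $3,650 | Sato: $3,400

Combined metered usage = 9,940.
Pro-rata amounts: Andrade 319/9,940 × $8,700 = 279.21; Orozco 1,528/9,940 × $8,700 = 1,337.38; Quinlan 4,222/9,940 × $8,700 = 3,695.31; Sato 3,871/9,940 × $8,700 = 3,388.10.
Rounded to nearest $50: Andrade $300; Orozco $1,350; Quinlan $3,700; Sato $3,400. Sum = $8,750.
Difference $8,700 − $8,750 = −$50 applied to largest allocation (Quinlan): Quinlan becomes $3,650.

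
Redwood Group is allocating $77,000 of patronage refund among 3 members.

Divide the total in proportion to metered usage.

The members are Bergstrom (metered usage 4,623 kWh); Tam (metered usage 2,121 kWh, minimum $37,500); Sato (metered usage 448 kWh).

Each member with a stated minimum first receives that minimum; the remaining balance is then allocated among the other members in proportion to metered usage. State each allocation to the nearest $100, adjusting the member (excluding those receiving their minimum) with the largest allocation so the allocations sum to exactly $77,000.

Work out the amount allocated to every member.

Minimums first: Tam $37,500. Residual $39,500.
Residual split over remaining metered usage 5,071: Bergstrom 36,010.35 → $36,000; Sato 3,489.65 → $3,500.

Bergstrom: $36,000 · Tam: $37,500 · Sato: $3,500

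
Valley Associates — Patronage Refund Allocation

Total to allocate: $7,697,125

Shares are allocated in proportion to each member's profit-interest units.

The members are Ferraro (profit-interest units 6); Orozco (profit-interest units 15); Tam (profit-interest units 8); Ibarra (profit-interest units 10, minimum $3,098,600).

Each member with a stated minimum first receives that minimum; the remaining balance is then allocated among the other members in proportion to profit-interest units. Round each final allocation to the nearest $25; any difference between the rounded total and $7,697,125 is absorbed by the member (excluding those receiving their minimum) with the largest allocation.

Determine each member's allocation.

Fund the minimums — Ibarra $3,098,600. Balance $4,598,525.
Balance split over remaining profit-interest units 29: Ferraro 951,418.97 → $951,425; Orozco 2,378,547.41 → $2,378,550; Tam 1,268,558.62 → $1,268,550.

Ferraro: $951,425 | Orozco: $2,378,550 | Tam: $1,268,550 | Ibarra: $3,098,600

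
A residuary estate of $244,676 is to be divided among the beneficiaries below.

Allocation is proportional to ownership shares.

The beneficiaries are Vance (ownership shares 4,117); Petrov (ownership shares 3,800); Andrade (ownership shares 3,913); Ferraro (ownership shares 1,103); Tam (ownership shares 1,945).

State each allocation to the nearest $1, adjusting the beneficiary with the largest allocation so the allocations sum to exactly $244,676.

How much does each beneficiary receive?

Ownership shares total: 14,878.
Pro-rata amounts: Vance 4,117/14,878 × $244,676 = 67,706.08; Petrov 3,800/14,878 × $244,676 = 62,492.86; Andrade 3,913/14,878 × $244,676 = 64,351.20; Ferraro 1,103/14,878 × $244,676 = 18,139.38; Tam 1,945/14,878 × $244,676 = 31,986.48.
At nearest $1: Vance $67,706; Petrov $62,493; Andrade $64,351; Ferraro $18,139; Tam $31,986. Sum = $244,675.
Difference $244,676 − $244,675 = +$1 applied to largest allocation (Vance): Vance becomes $67,707.

Vance: $67,707 · Petrov: $62,493 · Andrade: $64,351 · Ferraro: $18,139 · Tam: $31,986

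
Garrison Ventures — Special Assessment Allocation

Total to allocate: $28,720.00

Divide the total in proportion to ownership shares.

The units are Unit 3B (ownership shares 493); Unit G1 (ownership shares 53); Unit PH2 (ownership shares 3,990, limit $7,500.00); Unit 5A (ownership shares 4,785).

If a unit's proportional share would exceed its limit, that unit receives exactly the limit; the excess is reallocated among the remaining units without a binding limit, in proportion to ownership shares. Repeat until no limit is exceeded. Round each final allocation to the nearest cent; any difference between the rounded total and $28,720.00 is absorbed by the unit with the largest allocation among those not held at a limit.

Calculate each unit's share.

Unit 3B: $1,962.38 | Unit G1: $210.97 | Unit PH2: $7,500.00 | Unit 5A: $19,046.65

Sum of ownership shares: 9,321.
Unconstrained shares: Unit 3B 1,519.0387; Unit G1 163.3044; Unit PH2 12,294.0457; Unit 5A 14,743.6112.
Capped: Unit PH2 ($7,500.00); remaining pool $21,220.00 reallocated over remaining ownership shares 5,331.
Remaining shares: Unit 3B 1,962.3823 → $1,962.38; Unit G1 210.9660 → $210.97; Unit 5A 19,046.6517 → $19,046.65.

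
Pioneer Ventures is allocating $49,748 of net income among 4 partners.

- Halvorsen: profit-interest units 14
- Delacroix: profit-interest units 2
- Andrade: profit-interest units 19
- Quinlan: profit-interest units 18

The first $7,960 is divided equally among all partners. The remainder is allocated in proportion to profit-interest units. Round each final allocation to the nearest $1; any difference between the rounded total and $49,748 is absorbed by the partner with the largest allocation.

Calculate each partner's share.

$7,960 shared equally gives $1,990 per partner.
Remainder $41,788 by profit-interest units (total 53): Halvorsen 11,038.34 → $11,038; Delacroix 1,576.91 → $1,577; Andrade 14,980.60 → $14,981; Quinlan 14,192.15 → $14,192.
Totals: Halvorsen $1,990 + $11,038 = $13,028; Delacroix $1,990 + $1,577 = $3,567; Andrade $1,990 + $14,981 = $16,971; Quinlan $1,990 + $14,192 = $16,182.

Halvorsen: $13,028 | Delacroix: $3,567 | Andrade: $16,971 | Quinlan: $16,182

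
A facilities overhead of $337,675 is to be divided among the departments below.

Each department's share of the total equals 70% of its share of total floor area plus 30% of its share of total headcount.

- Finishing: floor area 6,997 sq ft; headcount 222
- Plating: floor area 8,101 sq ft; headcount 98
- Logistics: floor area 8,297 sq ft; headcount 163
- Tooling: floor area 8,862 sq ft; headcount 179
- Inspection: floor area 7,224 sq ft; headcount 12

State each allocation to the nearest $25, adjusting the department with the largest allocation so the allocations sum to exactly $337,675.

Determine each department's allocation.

Finishing: $75,250; Plating: $63,225; Logistics: $74,175; Tooling: $79,975; Inspection: $45,050

Totals — floor area 39,481, headcount 674.
Composite weights (70% floor area + 30% headcount): Finishing 0.2229; Plating 0.1873; Logistics 0.2197; Tooling 0.2368; Inspection 0.1334.
Unrounded shares: Finishing 75,257.69; Plating 63,230.08; Logistics 74,173.06; Tooling 79,960.52; Inspection 45,053.65.
Rounded to nearest $25: Finishing $75,250; Plating $63,225; Logistics $74,175; Tooling $79,950; Inspection $45,050. Sum = $337,650.
Difference $337,675 − $337,650 = +$25 applied to largest allocation (Tooling): Tooling becomes $79,975.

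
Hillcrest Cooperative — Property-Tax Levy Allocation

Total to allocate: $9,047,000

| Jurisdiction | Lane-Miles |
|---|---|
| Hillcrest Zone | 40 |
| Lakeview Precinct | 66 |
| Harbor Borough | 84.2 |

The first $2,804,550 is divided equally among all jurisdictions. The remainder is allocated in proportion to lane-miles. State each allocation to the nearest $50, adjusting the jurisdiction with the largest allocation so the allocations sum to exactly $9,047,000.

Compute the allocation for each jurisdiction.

Equal tier: $2,804,550 ÷ 3 = $934,850 apiece.
Remainder $6,242,450 by lane-miles (total 190.2): Hillcrest Zone 1,312,818.09 → $1,312,800; Lakeview Precinct 2,166,149.84 → $2,166,150; Harbor Borough 2,763,482.07 → $2,763,500.
Totals: Hillcrest Zone $934,850 + $1,312,800 = $2,247,650; Lakeview Precinct $934,850 + $2,166,150 = $3,101,000; Harbor Borough $934,850 + $2,763,500 = $3,698,350.

Hillcrest Zone: $2,247,650 · Lakeview Precinct: $3,101,000 · Harbor Borough: $3,698,350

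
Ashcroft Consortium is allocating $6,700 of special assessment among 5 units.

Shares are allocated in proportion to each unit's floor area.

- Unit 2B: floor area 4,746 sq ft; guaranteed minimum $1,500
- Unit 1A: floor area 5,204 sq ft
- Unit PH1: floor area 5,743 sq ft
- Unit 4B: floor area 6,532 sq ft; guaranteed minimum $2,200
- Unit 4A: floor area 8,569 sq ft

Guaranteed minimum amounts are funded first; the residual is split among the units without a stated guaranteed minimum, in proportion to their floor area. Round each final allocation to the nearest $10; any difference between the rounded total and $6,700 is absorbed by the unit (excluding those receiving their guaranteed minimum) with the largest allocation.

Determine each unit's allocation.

Unit 2B: $1,500 | Unit 1A: $800 | Unit PH1: $880 | Unit 4B: $2,200 | Unit 4A: $1,320

Minimums first: Unit 2B $1,500; Unit 4B $2,200. Residual $3,000.
Residual split over remaining floor area 19,516: Unit 1A 799.96 → $800; Unit PH1 882.81 → $880; Unit 4A 1,317.23 → $1,320.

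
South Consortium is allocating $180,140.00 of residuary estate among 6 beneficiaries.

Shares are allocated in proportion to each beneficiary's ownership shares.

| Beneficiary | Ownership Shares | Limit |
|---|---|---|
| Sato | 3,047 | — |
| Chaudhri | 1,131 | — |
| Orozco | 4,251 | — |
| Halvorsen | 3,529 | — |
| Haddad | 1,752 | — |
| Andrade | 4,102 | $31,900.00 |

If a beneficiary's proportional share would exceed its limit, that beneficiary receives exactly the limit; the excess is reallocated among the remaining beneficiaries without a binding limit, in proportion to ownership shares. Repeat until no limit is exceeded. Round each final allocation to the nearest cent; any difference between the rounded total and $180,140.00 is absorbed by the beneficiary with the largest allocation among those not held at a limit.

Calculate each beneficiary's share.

Total ownership shares = 17,812.
Proportional shares (ignoring caps): Sato 30,815.5502; Chaudhri 11,438.2630; Orozco 42,992.0918; Halvorsen 35,690.2122; Haddad 17,718.6885; Andrade 41,485.1943.
Capped: Andrade ($31,900.00); balance $148,240.00 reallocated over remaining ownership shares 13,710.
Shares after redistribution: Sato 32,945.8264 → $32,945.83; Chaudhri 12,228.9891 → $12,228.99; Orozco 45,964.1313 → $45,964.13; Halvorsen 38,157.4734 → $38,157.47; Haddad 18,943.5799 → $18,943.58.

Sato: $32,945.83; Chaudhri: $12,228.99; Orozco: $45,964.13; Halvorsen: $38,157.47; Haddad: $18,943.58; Andrade: $31,900.00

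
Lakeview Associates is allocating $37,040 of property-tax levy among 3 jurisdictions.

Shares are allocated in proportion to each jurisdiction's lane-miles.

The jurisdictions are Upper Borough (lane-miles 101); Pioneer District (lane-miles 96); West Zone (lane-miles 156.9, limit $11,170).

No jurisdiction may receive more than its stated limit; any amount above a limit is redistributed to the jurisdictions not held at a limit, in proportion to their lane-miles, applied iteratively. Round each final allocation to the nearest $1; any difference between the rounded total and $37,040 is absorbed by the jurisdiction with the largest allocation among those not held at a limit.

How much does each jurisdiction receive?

Upper Borough: $13,263 · Pioneer District: $12,607 · West Zone: $11,170

Combined lane-miles = 353.9.
Pro-rata shares before constraints: Upper Borough 10,570.90; Pioneer District 10,047.58; West Zone 16,421.52.
Held at cap: West Zone ($11,170); remaining pool $25,870 reallocated over remaining lane-miles 197.
Remaining shares: Upper Borough 13,263.30 → $13,263; Pioneer District 12,606.70 → $12,607.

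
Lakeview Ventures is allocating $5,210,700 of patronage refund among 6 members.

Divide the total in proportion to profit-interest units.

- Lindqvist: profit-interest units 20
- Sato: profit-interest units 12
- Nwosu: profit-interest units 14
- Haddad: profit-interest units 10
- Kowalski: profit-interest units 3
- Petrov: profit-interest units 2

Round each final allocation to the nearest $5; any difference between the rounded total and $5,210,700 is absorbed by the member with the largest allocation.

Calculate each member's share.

Lindqvist: $1,708,420; Sato: $1,025,055; Nwosu: $1,195,900; Haddad: $854,215; Kowalski: $256,265; Petrov: $170,845

Sum of profit-interest units: 61.
Raw shares: Lindqvist 20/61 × $5,210,700 = 1,708,426.23; Sato 12/61 × $5,210,700 = 1,025,055.74; Nwosu 14/61 × $5,210,700 = 1,195,898.36; Haddad 10/61 × $5,210,700 = 854,213.11; Kowalski 3/61 × $5,210,700 = 256,263.93; Petrov 2/61 × $5,210,700 = 170,842.62.
After rounding ($5): Lindqvist $1,708,425; Sato $1,025,055; Nwosu $1,195,900; Haddad $854,215; Kowalski $256,265; Petrov $170,845. Sum = $5,210,705.
Difference $5,210,700 − $5,210,705 = −$5 applied to largest allocation (Lindqvist): Lindqvist becomes $1,708,420.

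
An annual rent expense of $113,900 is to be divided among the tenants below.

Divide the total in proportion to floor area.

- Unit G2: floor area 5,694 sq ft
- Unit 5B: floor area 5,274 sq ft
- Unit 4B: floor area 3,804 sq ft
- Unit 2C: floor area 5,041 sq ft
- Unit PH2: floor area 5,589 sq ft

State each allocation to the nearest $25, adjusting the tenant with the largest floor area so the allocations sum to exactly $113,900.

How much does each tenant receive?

Unit G2: $25,550 · Unit 5B: $23,650 · Unit 4B: $17,050 · Unit 2C: $22,600 · Unit PH2: $25,050

Floor area total: 25,402.
Pro-rata amounts: Unit G2 5,694/25,402 × $113,900 = 25,531.32; Unit 5B 5,274/25,402 × $113,900 = 23,648.08; Unit 4B 3,804/25,402 × $113,900 = 17,056.75; Unit 2C 5,041/25,402 × $113,900 = 22,603.33; Unit PH2 5,589/25,402 × $113,900 = 25,060.51.
Rounded to nearest $25: Unit G2 $25,525; Unit 5B $23,650; Unit 4B $17,050; Unit 2C $22,600; Unit PH2 $25,050. Sum = $113,875.
Difference $113,900 − $113,875 = +$25 applied to largest floor area (Unit G2): Unit G2 becomes $25,550.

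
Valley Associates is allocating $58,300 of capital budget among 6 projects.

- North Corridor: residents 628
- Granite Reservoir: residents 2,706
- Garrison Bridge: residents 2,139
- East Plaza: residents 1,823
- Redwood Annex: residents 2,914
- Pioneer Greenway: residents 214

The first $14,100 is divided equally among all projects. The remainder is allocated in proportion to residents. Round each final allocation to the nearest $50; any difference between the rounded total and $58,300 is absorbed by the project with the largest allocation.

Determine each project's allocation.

North Corridor: $5,000; Granite Reservoir: $13,800; Garrison Bridge: $11,400; East Plaza: $10,100; Redwood Annex: $14,750; Pioneer Greenway: $3,250

First tranche $14,100 split equally: $2,350 each.
Remainder $44,200 by residents (total 10,424): North Corridor 2,662.85 → $2,650; Granite Reservoir 11,474.02 → $11,450; Garrison Bridge 9,069.82 → $9,050; East Plaza 7,729.91 → $7,750; Redwood Annex 12,355.99 → $12,350; Pioneer Greenway 907.41 → $900.
Rounding difference +$50 on remainder applied to Redwood Annex.
Totals: North Corridor $2,350 + $2,650 = $5,000; Granite Reservoir $2,350 + $11,450 = $13,800; Garrison Bridge $2,350 + $9,050 = $11,400; East Plaza $2,350 + $7,750 = $10,100; Redwood Annex $2,350 + $12,400 = $14,750; Pioneer Greenway $2,350 + $900 = $3,250.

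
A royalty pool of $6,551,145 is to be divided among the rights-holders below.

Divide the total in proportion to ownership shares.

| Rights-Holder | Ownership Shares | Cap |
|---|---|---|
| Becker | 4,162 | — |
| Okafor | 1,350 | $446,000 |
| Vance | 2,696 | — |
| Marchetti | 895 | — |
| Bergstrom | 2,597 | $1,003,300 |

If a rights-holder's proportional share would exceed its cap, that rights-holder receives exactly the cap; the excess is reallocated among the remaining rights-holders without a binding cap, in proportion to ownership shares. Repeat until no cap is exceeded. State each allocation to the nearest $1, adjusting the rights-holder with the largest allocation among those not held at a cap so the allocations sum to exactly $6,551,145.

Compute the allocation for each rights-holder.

Total ownership shares = 11,700.
Proportional shares (ignoring caps): Becker 2,330,415.85; Okafor 755,901.35; Vance 1,509,562.98; Marchetti 501,134.60; Bergstrom 1,454,130.22.
Held at cap: Okafor ($446,000), Bergstrom ($1,003,300); residual $5,101,845 reallocated over remaining ownership shares 7,753.
Shares after redistribution: Becker 2,738,795.16 → $2,738,795; Vance 1,774,097.01 → $1,774,097; Marchetti 588,952.83 → $588,953.

Becker: $2,738,795 · Okafor: $446,000 · Vance: $1,774,097 · Marchetti: $588,953 · Bergstrom: $1,003,300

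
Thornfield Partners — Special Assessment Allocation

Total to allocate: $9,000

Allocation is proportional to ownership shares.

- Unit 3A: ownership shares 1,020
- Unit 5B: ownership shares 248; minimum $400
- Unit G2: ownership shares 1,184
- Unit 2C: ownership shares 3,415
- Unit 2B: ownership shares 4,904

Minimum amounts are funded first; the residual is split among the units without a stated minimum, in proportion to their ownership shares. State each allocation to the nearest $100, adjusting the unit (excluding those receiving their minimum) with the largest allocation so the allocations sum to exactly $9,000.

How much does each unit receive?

Unit 3A: $800 · Unit 5B: $400 · Unit G2: $1,000 · Unit 2C: $2,800 · Unit 2B: $4,000

Guaranteed amounts: Unit 5B $400. Remaining pool $8,600.
Remaining pool split over remaining ownership shares 10,523: Unit 3A 833.60 → $800; Unit G2 967.63 → $1,000; Unit 2C 2,790.93 → $2,800; Unit 2B 4,007.83 → $4,000.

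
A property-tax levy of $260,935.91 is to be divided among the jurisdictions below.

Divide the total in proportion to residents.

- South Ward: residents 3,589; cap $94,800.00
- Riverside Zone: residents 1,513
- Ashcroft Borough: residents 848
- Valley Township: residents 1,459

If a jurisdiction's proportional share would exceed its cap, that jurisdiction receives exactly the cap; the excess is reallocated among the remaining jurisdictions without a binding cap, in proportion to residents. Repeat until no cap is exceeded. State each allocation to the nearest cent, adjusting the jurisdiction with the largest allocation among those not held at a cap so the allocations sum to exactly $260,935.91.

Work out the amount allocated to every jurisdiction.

Combined residents = 7,409.
Unconstrained shares: South Ward 126,400.1864; Riverside Zone 53,286.0078; Ashcroft Borough 29,865.5219; Valley Township 51,384.1939.
Cap binds for South Ward ($94,800.00); balance $166,135.91 reallocated over remaining residents 3,820.
Shares after redistribution: Riverside Zone 65,801.9979 → $65,802.00; Ashcroft Borough 36,880.4324 → $36,880.43; Valley Township 63,453.4798 → $63,453.48.

South Ward: $94,800.00; Riverside Zone: $65,802.00; Ashcroft Borough: $36,880.43; Valley Township: $63,453.48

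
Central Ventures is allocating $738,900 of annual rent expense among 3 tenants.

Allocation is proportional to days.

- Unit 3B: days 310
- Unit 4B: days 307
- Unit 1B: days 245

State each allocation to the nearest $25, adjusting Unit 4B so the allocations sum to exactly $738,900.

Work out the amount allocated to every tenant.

Unit 3B: $265,725 | Unit 4B: $263,175 | Unit 1B: $210,000

Total days = 862.
Proportional shares: Unit 3B 310/862 × $738,900 = 265,729.70; Unit 4B 307/862 × $738,900 = 263,158.12; Unit 1B 245/862 × $738,900 = 210,012.18.
Rounded to nearest $25: Unit 3B $265,725; Unit 4B $263,150; Unit 1B $210,000. Sum = $738,875.
Difference $738,900 − $738,875 = +$25 applied to Unit 4B: Unit 4B becomes $263,175.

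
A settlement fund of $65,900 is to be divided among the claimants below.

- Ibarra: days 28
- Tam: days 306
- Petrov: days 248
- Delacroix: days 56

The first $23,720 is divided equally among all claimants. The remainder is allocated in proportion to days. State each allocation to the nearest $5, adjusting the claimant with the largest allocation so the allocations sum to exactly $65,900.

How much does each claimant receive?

Ibarra: $7,780 | Tam: $26,165 | Petrov: $22,325 | Delacroix: $9,630

$23,720 shared equally gives $5,930 per claimant.
Remainder $42,180 by days (total 638): Ibarra 1,851.16 → $1,850; Tam 20,230.53 → $20,230; Petrov 16,395.99 → $16,395; Delacroix 3,702.32 → $3,700.
Rounding difference +$5 on remainder applied to Tam.
Totals: Ibarra $5,930 + $1,850 = $7,780; Tam $5,930 + $20,235 = $26,165; Petrov $5,930 + $16,395 = $22,325; Delacroix $5,930 + $3,700 = $9,630.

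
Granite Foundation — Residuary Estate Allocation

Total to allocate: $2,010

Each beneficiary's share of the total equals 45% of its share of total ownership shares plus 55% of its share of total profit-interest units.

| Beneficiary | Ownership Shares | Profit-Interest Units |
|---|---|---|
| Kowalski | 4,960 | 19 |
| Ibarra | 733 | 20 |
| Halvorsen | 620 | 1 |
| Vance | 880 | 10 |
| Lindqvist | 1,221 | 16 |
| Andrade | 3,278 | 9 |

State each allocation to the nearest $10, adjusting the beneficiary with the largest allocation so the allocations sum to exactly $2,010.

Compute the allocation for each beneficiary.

Kowalski: $660 | Ibarra: $350 | Halvorsen: $60 | Vance: $220 | Lindqvist: $330 | Andrade: $390

Ownership shares total 11,692; profit-interest units total 75.
Blended shares (45% ownership shares + 55% profit-interest units): Kowalski 0.3302; Ibarra 0.1749; Halvorsen 0.0312; Vance 0.1072; Lindqvist 0.1643; Andrade 0.1922.
Pro-rata amounts: Kowalski 663.77; Ibarra 351.51; Halvorsen 62.70; Vance 215.48; Lindqvist 330.30; Andrade 386.25.
After rounding ($10): Kowalski $660; Ibarra $350; Halvorsen $60; Vance $220; Lindqvist $330; Andrade $390. Sum = $2,010.
Sum already equals the total — no adjustment.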